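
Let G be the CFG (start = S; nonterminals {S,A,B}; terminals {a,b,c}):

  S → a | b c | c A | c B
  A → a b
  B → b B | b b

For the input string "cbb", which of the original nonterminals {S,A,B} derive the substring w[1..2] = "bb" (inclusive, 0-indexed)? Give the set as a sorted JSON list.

CNF form of G:
  S -> T1 T2 | T2 A | T2 B | a
  A -> T0 T1
  B -> T1 B | T1 T1
  T0 -> a
  T1 -> b
  T2 -> c

CYK table (by increasing span), restricted to cells inside w[1..2]:
  T[1,1] 'b' = {T1}  orig:{}
  T[2,2] 'b' = {T1}  orig:{}
  T[1,2] 'bb' = {B}

Original NTs in T[1,2] deriving "bb": ["B"]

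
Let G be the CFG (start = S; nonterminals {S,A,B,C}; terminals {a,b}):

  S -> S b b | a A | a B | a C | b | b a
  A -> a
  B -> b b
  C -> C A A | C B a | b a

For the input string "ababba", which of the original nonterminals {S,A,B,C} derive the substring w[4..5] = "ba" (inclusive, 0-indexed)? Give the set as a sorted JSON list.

Convert to CNF:
  S -> S X4 | T0 T1 | T1 A | T1 B | T1 C | b
  A -> a
  B -> T0 T0
  C -> C X2 | C X3 | T0 T1
  T0 -> b
  T1 -> a
  X2 -> A A
  X3 -> B T1
  X4 -> T0 T0

CYK table (by increasing span), restricted to cells inside w[4..5]:
  cell(4,4) b: {S,T0}  orig:{S}
  cell(5,5) a: {A,T1}  orig:{A}
  cell(4,5) ba: {C,S}

Original NTs in T[4,5] deriving "ba": ["C", "S"]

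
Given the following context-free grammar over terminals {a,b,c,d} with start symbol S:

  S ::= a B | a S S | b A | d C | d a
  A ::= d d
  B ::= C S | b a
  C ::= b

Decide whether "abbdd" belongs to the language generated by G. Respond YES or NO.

CNF form of G:
  S -> T0 C | T0 T2 | T1 A | T2 B | T2 X3
  A -> T0 T0
  B -> C S | T1 T2
  C -> b
  T0 -> d
  T1 -> b
  T2 -> a
  X3 -> S S

CYK fill:
  T[0,0] 'a' = {T2}  orig:{}
  T[1,1] 'b' = {C,T1}  orig:{C}
  T[2,2] 'b' = {C,T1}  orig:{C}
  T[3,3] 'd' = {T0}  orig:{}
  T[4,4] 'd' = {T0}  orig:{}
  T[0,1] 'ab' = ∅
  T[1,2] 'bb' = ∅
  T[2,3] 'bd' = ∅
  T[3,4] 'dd' = {A}
  T[0,2] 'abb' = ∅
  T[1,3] 'bbd' = ∅
  T[2,4] 'bdd' = {S}
  T[0,3] 'abbd' = ∅
  T[1,4] 'bbdd' = {B}
  T[0,4] 'abbdd' = {S}

S ∈ T[0,4] ⇒ YES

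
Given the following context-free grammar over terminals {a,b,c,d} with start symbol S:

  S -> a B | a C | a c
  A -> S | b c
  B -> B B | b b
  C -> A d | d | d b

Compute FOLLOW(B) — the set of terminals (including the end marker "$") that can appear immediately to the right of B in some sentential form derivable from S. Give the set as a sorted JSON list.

FIRST sets, iterate to fixpoint:
iter 1:
  A via A→b c: +{b}
  B via B→b b: +{b}
  C via C→A d: +{b}
  C via C→d: +{d}
  S via S→a B: +{a}
  FIRST(S)={a}  FIRST(A)={b}  FIRST(B)={b}  FIRST(C)={b,d}
iter 2:
  A via A→S: +{a}
  C via C→A d: +{a}
  FIRST(S)={a}  FIRST(A)={a,b}  FIRST(B)={b}  FIRST(C)={a,b,d}
iter 3: (no change)
  FIRST(S)={a}  FIRST(A)={a,b}  FIRST(B)={b}  FIRST(C)={a,b,d}

FOLLOW sets:
FOLLOW(S) := {$}
pass 1:
  B→B B: FOLLOW(B) ⊇ FIRST(B) = {b}; new: +{b}
  C→A d: FOLLOW(A) ⊇ FIRST(d) = {d}; new: +{d}
  S→a B: FOLLOW(B) ⊇ FOLLOW(S) ⊇ {$}; new: +{$}
  S→a C: FOLLOW(C) ⊇ FOLLOW(S) ⊇ {$}; new: +{$}
  S: {$}  A: {d}  B: {$,b}  C: {$}
pass 2:
  A→S: FOLLOW(S) ⊇ FOLLOW(A) ⊇ {d}; new: +{d}
  S→a B: FOLLOW(B) ⊇ FOLLOW(S) ⊇ {$,d}; new: +{d}
  S→a C: FOLLOW(C) ⊇ FOLLOW(S) ⊇ {$,d}; new: +{d}
  S: {$,d}  A: {d}  B: {$,b,d}  C: {$,d}
pass 3: (stable)
  S: {$,d}  A: {d}  B: {$,b,d}  C: {$,d}

FOLLOW(B) = ["$", "b", "d"]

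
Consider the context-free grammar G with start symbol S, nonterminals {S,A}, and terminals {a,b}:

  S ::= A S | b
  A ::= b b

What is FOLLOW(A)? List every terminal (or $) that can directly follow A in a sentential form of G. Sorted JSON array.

FIRST sets, iterate to fixpoint:
[1]
  A via A→b b: +{b}
  S via S→A S: +{b}
  FIRST[S]={b}  FIRST[A]={b}
[2] — fixpoint
  FIRST[S]={b}  FIRST[A]={b}

Compute FOLLOW by fixpoint:
FOLLOW(S) := {$}
iter 1:
  S→A S: FOLLOW(A) ⊇ FIRST(S) = {b}; new: +{b}
  FOLLOW[S]={$}  FOLLOW[A]={b}
iter 2: (no change)
  FOLLOW[S]={$}  FOLLOW[A]={b}

FOLLOW(A) = ["b"]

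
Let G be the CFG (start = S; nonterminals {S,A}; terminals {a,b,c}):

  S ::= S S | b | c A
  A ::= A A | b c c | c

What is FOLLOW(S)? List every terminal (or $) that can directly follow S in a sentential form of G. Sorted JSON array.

FIRST sets, iterate to fixpoint:
pass 1:
  A via A→b c c: +{b}
  A via A→c: +{c}
  S via S→b: +{b}
  S via S→c A: +{c}
  FIRST[S]={b,c}  FIRST[A]={b,c}
pass 2: done
  FIRST[S]={b,c}  FIRST[A]={b,c}

Compute FOLLOW by fixpoint:
seed FOLLOW(S) with $
pass 1:
  A→A A: FOLLOW(A) ⊇ FIRST(A) = {b,c}; new: +{b,c}
  S→S S: FOLLOW(S) ⊇ FIRST(S) = {b,c}; new: +{b,c}
  S→c A: FOLLOW(A) ⊇ FOLLOW(S) ⊇ {$,b,c}; new: +{$}
  FOLLOW(S)={$,b,c}  FOLLOW(A)={$,b,c}
pass 2: done
  FOLLOW(S)={$,b,c}  FOLLOW(A)={$,b,c}

FOLLOW(S) = ["$", "b", "c"]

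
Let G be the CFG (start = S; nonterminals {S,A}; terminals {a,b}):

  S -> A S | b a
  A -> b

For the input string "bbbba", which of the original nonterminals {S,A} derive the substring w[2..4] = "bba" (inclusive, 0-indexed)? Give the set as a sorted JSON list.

Convert to CNF:
  S -> A S | T0 T1
  A -> b
  T0 -> b
  T1 -> a

CYK table (by increasing span) — only the sub-triangle for w[2..4]:
  [2..2]={A,T0}  "b"  orig:{A}
  [3..3]={A,T0}  "b"  orig:{A}
  [4..4]={T1}  "a"  orig:{}
  [2..3]=∅  "bb"
  [3..4]={S}  "ba"
  [2..4]={S}  "bba"

Original NTs in T[2,4] deriving "bba": ["S"]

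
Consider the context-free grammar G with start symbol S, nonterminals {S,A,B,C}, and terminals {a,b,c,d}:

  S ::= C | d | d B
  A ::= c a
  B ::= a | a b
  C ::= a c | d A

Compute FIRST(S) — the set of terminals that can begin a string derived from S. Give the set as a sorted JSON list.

Compute FIRST by fixpoint:
[1]
  A via A→c a: +{c}
  B via B→a: +{a}
  C via C→a c: +{a}
  C via C→d A: +{d}
  S via S→C: +{a,d}
  S: {a,d}  A: {c}  B: {a}  C: {a,d}
[2] done
  S: {a,d}  A: {c}  B: {a}  C: {a,d}

FIRST(S) = ["a", "d"]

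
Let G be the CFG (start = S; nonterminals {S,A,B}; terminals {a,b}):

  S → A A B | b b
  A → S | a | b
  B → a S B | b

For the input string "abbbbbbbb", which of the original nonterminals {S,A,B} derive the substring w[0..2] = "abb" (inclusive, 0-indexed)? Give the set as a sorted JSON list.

Convert to CNF:
  S -> A X4 | T0 T0
  A -> A X2 | T0 T0 | a | b
  B -> T1 X3 | b
  T0 -> b
  T1 -> a
  X2 -> A B
  X3 -> S B
  X4 -> A B

CYK table (by increasing span) — only the sub-triangle for w[0..2]:
  T[0,0] 'a' = {A,T1}  orig:{A}
  T[1,1] 'b' = {A,B,T0}  orig:{A,B}
  T[2,2] 'b' = {A,B,T0}  orig:{A,B}
  T[0,1] 'ab' = {X2,X4}  orig:{}
  T[1,2] 'bb' = {A,S,X2,X4}  orig:{A,S}
  T[0,2] 'abb' = {A,S}

Original NTs in T[0,2] deriving "abb": ["A", "S"]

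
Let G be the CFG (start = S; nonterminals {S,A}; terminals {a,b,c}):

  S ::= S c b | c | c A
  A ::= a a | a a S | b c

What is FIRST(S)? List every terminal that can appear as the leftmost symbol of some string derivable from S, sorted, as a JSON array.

FIRST sets, iterate to fixpoint:
[1]
  A via A→a a: +{a}
  A via A→b c: +{b}
  S via S→c: +{c}
  S: {c}  A: {a,b}
[2] done
  S: {c}  A: {a,b}

FIRST(S) = ["c"]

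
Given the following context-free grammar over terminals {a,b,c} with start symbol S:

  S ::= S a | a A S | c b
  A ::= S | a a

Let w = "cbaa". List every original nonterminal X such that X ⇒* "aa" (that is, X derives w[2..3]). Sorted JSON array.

Convert to CNF:
  S -> S T0 | T0 X4 | T1 T2
  A -> S T0 | T0 T0 | T0 X3 | T1 T2
  T0 -> a
  T1 -> c
  T2 -> b
  X3 -> A S
  X4 -> A S

CYK fill (cells [i..j] with 2 ≤ i ≤ j ≤ 3 only):
  T[2,2] 'a' = {T0}  orig:{}
  T[3,3] 'a' = {T0}  orig:{}
  T[2,3] 'aa' = {A}

Original NTs in T[2,3] deriving "aa": ["A"]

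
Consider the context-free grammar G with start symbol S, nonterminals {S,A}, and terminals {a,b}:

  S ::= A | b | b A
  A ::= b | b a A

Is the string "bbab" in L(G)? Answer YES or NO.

Convert to CNF:
  S -> T0 A | T0 X3 | b
  A -> T0 X2 | b
  T0 -> b
  T1 -> a
  X2 -> T1 A
  X3 -> T1 A

CYK table (by increasing span):
  T[0,0] 'b' = {A,S,T0}  orig:{A,S}
  T[1,1] 'b' = {A,S,T0}  orig:{A,S}
  T[2,2] 'a' = {T1}  orig:{}
  T[3,3] 'b' = {A,S,T0}  orig:{A,S}
  T[0,1] 'bb' = {S}
  T[1,2] 'ba' = ∅
  T[2,3] 'ab' = {X2,X3}  orig:{}
  T[0,2] 'bba' = ∅
  T[1,3] 'bab' = {A,S}
  T[0,3] 'bbab' = {S}

S ∈ T[0,3] ⇒ YES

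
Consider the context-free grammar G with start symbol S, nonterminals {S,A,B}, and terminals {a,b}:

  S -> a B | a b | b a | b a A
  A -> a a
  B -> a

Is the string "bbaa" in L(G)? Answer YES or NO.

Convert to CNF:
  S -> T0 B | T0 T1 | T1 T0 | T1 X2
  A -> T0 T0
  B -> a
  T0 -> a
  T1 -> b
  X2 -> T0 A

Fill CYK table bottom-up:
  T[0,0] 'b' = {T1}  orig:{}
  T[1,1] 'b' = {T1}  orig:{}
  T[2,2] 'a' = {B,T0}  orig:{B}
  T[3,3] 'a' = {B,T0}  orig:{B}
  T[0,1] 'bb' = ∅
  T[1,2] 'ba' = {S}
  T[2,3] 'aa' = {A,S}
  T[0,2] 'bba' = ∅
  T[1,3] 'baa' = ∅
  T[0,3] 'bbaa' = ∅

S ∉ T[0,3] ⇒ NO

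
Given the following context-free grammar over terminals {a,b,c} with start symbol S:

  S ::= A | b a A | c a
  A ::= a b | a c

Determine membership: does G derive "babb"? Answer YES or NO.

Convert to CNF:
  S -> T0 T1 | T0 T2 | T1 X3 | T2 T0
  A -> T0 T1 | T0 T2
  T0 -> a
  T1 -> b
  T2 -> c
  X3 -> T0 A

Fill CYK table bottom-up:
  [0..0]={T1}  "b"  orig:{}
  [1..1]={T0}  "a"  orig:{}
  [2..2]={T1}  "b"  orig:{}
  [3..3]={T1}  "b"  orig:{}
  [0..1]=∅  "ba"
  [1..2]={A,S}  "ab"
  [2..3]=∅  "bb"
  [0..2]=∅  "bab"
  [1..3]=∅  "abb"
  [0..3]=∅  "babb"

S ∉ T[0,3] ⇒ NO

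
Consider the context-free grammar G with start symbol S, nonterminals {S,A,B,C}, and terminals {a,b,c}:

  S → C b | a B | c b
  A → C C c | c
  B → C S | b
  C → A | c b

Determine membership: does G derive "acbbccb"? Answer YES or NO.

CNF form of G:
  S -> C T1 | T0 T1 | T2 B
  A -> C X3 | c
  B -> C S | b
  C -> C X4 | T0 T1 | c
  T0 -> c
  T1 -> b
  T2 -> a
  X3 -> C T0
  X4 -> C T0

Fill CYK table bottom-up:
  [0..0]={T2}  "a"  orig:{}
  [1..1]={A,C,T0}  "c"  orig:{A,C}
  [2..2]={B,T1}  "b"  orig:{B}
  [3..3]={B,T1}  "b"  orig:{B}
  [4..4]={A,C,T0}  "c"  orig:{A,C}
  [5..5]={A,C,T0}  "c"  orig:{A,C}
  [6..6]={B,T1}  "b"  orig:{B}
  [0..1]=∅  "ac"
  [1..2]={C,S}  "cb"
  [2..3]=∅  "bb"
  [3..4]=∅  "bc"
  [4..5]={X3,X4}  "cc"  orig:{}
  [5..6]={C,S}  "cb"
  [0..2]=∅  "acb"
  [1..3]={S}  "cbb"
  [2..4]=∅  "bbc"
  [3..5]=∅  "bcc"
  [4..6]={B}  "ccb"
  [0..3]=∅  "acbb"
  [1..4]=∅  "cbbc"
  [2..5]=∅  "bbcc"
  [3..6]=∅  "bccb"
  [0..4]=∅  "acbbc"
  [1..5]=∅  "cbbcc"
  [2..6]=∅  "bbccb"
  [0..5]=∅  "acbbcc"
  [1..6]=∅  "cbbccb"
  [0..6]=∅  "acbbccb"

S ∉ T[0,6] ⇒ NO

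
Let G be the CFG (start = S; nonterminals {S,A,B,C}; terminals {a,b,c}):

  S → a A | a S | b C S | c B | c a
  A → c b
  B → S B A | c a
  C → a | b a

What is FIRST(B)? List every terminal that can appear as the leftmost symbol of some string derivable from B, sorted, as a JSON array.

Compute FIRST by fixpoint:
pass 1:
  A via A→c b: +{c}
  B via B→c a: +{c}
  C via C→a: +{a}
  C via C→b a: +{b}
  S via S→a A: +{a}
  S via S→b C S: +{b}
  S via S→c B: +{c}
  FIRST(S)={a,b,c}  FIRST(A)={c}  FIRST(B)={c}  FIRST(C)={a,b}
pass 2:
  B via B→S B A: +{a,b}
  FIRST(S)={a,b,c}  FIRST(A)={c}  FIRST(B)={a,b,c}  FIRST(C)={a,b}
pass 3: done
  FIRST(S)={a,b,c}  FIRST(A)={c}  FIRST(B)={a,b,c}  FIRST(C)={a,b}

FIRST(B) = ["a", "b", "c"]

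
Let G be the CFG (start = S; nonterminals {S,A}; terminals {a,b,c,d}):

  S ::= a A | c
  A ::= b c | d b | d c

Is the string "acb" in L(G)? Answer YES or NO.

CNF form of G:
  S -> T3 A | c
  A -> T0 T1 | T2 T0 | T2 T1
  T0 -> b
  T1 -> c
  T2 -> d
  T3 -> a

CYK table (by increasing span):
  [0..0]={T3}  "a"  orig:{}
  [1..1]={S,T1}  "c"  orig:{S}
  [2..2]={T0}  "b"  orig:{}
  [0..1]=∅  "ac"
  [1..2]=∅  "cb"
  [0..2]=∅  "acb"

S ∉ T[0,2] ⇒ NO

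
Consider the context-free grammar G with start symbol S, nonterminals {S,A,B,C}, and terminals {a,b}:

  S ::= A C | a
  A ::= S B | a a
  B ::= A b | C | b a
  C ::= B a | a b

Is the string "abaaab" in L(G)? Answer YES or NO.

CNF form of G:
  S -> A C | a
  A -> S B | T0 T0
  B -> A T1 | B T0 | T0 T1 | T1 T0
  C -> B T0 | T0 T1
  T0 -> a
  T1 -> b

CYK table (by increasing span):
  cell(0,0) a: {S,T0}  orig:{S}
  cell(1,1) b: {T1}  orig:{}
  cell(2,2) a: {S,T0}  orig:{S}
  cell(3,3) a: {S,T0}  orig:{S}
  cell(4,4) a: {S,T0}  orig:{S}
  cell(5,5) b: {T1}  orig:{}
  cell(0,1) ab: {B,C}
  cell(1,2) ba: {B}
  cell(2,3) aa: {A}
  cell(3,4) aa: {A}
  cell(4,5) ab: {B,C}
  cell(0,2) aba: {A,B,C}
  cell(1,3) baa: {B,C}
  cell(2,4) aaa: ∅
  cell(3,5) aab: {A,B}
  cell(0,3) abaa: {A,B,C}
  cell(1,4) baaa: {B,C}
  cell(2,5) aaab: {A,S}
  cell(0,4) abaaa: {A,B,C}
  cell(1,5) baaab: ∅
  cell(0,5) abaaab: {B,S}

S ∈ T[0,5] ⇒ YES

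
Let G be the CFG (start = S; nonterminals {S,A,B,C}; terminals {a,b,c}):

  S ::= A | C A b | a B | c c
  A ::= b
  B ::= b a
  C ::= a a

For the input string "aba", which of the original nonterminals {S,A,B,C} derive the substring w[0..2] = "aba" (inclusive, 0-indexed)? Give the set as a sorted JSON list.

Convert to CNF:
  S -> C X3 | T1 B | T2 T2 | b
  A -> b
  B -> T0 T1
  C -> T1 T1
  T0 -> b
  T1 -> a
  T2 -> c
  X3 -> A T0

CYK table (by increasing span) (cells [i..j] with 0 ≤ i ≤ j ≤ 2 only):
  T[0,0] 'a' = {T1}  orig:{}
  T[1,1] 'b' = {A,S,T0}  orig:{A,S}
  T[2,2] 'a' = {T1}  orig:{}
  T[0,1] 'ab' = ∅
  T[1,2] 'ba' = {B}
  T[0,2] 'aba' = {S}

Original NTs in T[0,2] deriving "aba": ["S"]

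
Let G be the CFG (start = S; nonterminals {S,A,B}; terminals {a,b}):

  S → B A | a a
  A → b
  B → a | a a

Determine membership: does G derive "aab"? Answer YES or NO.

Convert to CNF:
  S -> B A | T0 T0
  A -> b
  B -> T0 T0 | a
  T0 -> a

CYK table (by increasing span):
  [0..0]={B,T0}  "a"  orig:{B}
  [1..1]={B,T0}  "a"  orig:{B}
  [2..2]={A}  "b"
  [0..1]={B,S}  "aa"
  [1..2]={S}  "ab"
  [0..2]={S}  "aab"

S ∈ T[0,2] ⇒ YES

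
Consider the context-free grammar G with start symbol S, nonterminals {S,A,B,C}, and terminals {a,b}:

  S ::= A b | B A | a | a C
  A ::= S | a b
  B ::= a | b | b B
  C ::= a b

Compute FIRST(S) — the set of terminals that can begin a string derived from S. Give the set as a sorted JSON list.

FIRST iteration:
pass 1:
  A via A→a b: +{a}
  B via B→a: +{a}
  B via B→b: +{b}
  C via C→a b: +{a}
  S via S→A b: +{a}
  S via S→B A: +{b}
  FIRST[S]={a,b}  FIRST[A]={a}  FIRST[B]={a,b}  FIRST[C]={a}
pass 2:
  A via A→S: +{b}
  FIRST[S]={a,b}  FIRST[A]={a,b}  FIRST[B]={a,b}  FIRST[C]={a}
pass 3: (no change)
  FIRST[S]={a,b}  FIRST[A]={a,b}  FIRST[B]={a,b}  FIRST[C]={a}

FIRST(S) = ["a", "b"]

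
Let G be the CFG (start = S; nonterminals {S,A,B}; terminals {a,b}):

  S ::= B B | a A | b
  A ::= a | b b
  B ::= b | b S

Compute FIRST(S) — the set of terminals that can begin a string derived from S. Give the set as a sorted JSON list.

Compute FIRST by fixpoint:
round 1:
  A via A→a: +{a}
  A via A→b b: +{b}
  B via B→b: +{b}
  S via S→B B: +{b}
  S via S→a A: +{a}
  FIRST[S]={a,b}  FIRST[A]={a,b}  FIRST[B]={b}
round 2: done
  FIRST[S]={a,b}  FIRST[A]={a,b}  FIRST[B]={b}

FIRST(S) = ["a", "b"]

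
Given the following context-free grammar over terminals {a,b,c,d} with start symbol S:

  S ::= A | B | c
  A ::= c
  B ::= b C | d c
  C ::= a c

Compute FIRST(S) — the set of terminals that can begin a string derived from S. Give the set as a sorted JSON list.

FIRST sets, iterate to fixpoint:
round 1:
  A via A→c: +{c}
  B via B→b C: +{b}
  B via B→d c: +{d}
  C via C→a c: +{a}
  S via S→A: +{c}
  S via S→B: +{b,d}
  FIRST[S]={b,c,d}  FIRST[A]={c}  FIRST[B]={b,d}  FIRST[C]={a}
round 2: — fixpoint
  FIRST[S]={b,c,d}  FIRST[A]={c}  FIRST[B]={b,d}  FIRST[C]={a}

FIRST(S) = ["b", "c", "d"]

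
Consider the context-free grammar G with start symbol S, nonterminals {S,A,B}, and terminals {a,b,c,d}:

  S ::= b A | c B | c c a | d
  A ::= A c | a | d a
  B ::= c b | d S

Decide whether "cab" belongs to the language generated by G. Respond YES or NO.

CNF form of G:
  S -> T0 B | T0 X4 | T3 A | d
  A -> A T0 | T1 T2 | a
  B -> T0 T3 | T1 S
  T0 -> c
  T1 -> d
  T2 -> a
  T3 -> b
  X4 -> T0 T2

Fill CYK table bottom-up:
  cell(0,0) c: {T0}  orig:{}
  cell(1,1) a: {A,T2}  orig:{A}
  cell(2,2) b: {T3}  orig:{}
  cell(0,1) ca: {X4}  orig:{}
  cell(1,2) ab: ∅
  cell(0,2) cab: ∅

S ∉ T[0,2] ⇒ NO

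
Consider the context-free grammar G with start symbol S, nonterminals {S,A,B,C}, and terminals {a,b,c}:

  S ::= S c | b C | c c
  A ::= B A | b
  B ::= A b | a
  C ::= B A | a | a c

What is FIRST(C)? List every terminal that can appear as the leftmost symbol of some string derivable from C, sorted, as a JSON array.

Compute FIRST by fixpoint:
iter 1:
  A via A→b: +{b}
  B via B→A b: +{b}
  B via B→a: +{a}
  C via C→B A: +{a,b}
  S via S→b C: +{b}
  S via S→c c: +{c}
  FIRST(S)={b,c}  FIRST(A)={b}  FIRST(B)={a,b}  FIRST(C)={a,b}
iter 2:
  A via A→B A: +{a}
  FIRST(S)={b,c}  FIRST(A)={a,b}  FIRST(B)={a,b}  FIRST(C)={a,b}
iter 3: (stable)
  FIRST(S)={b,c}  FIRST(A)={a,b}  FIRST(B)={a,b}  FIRST(C)={a,b}

FIRST(C) = ["a", "b"]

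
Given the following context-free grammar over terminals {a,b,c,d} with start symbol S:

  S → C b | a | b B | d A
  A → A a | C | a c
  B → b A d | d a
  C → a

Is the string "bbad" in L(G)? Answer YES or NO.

CNF form of G:
  S -> C T2 | T2 B | T3 A | a
  A -> A T0 | T0 T1 | a
  B -> T2 X4 | T3 T0
  C -> a
  T0 -> a
  T1 -> c
  T2 -> b
  T3 -> d
  X4 -> A T3

CYK fill:
  T[0,0] 'b' = {T2}  orig:{}
  T[1,1] 'b' = {T2}  orig:{}
  T[2,2] 'a' = {A,C,S,T0}  orig:{A,C,S}
  T[3,3] 'd' = {T3}  orig:{}
  T[0,1] 'bb' = ∅
  T[1,2] 'ba' = ∅
  T[2,3] 'ad' = {X4}  orig:{}
  T[0,2] 'bba' = ∅
  T[1,3] 'bad' = {B}
  T[0,3] 'bbad' = {S}

S ∈ T[0,3] ⇒ YES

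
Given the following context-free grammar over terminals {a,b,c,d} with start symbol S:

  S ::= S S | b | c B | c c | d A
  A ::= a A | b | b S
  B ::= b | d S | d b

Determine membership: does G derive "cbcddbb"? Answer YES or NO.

CNF form of G:
  S -> S S | T2 A | T3 B | T3 T3 | b
  A -> T0 A | T1 S | b
  B -> T2 S | T2 T1 | b
  T0 -> a
  T1 -> b
  T2 -> d
  T3 -> c

CYK table (by increasing span):
  T[0,0] 'c' = {T3}  orig:{}
  T[1,1] 'b' = {A,B,S,T1}  orig:{A,B,S}
  T[2,2] 'c' = {T3}  orig:{}
  T[3,3] 'd' = {T2}  orig:{}
  T[4,4] 'd' = {T2}  orig:{}
  T[5,5] 'b' = {A,B,S,T1}  orig:{A,B,S}
  T[6,6] 'b' = {A,B,S,T1}  orig:{A,B,S}
  T[0,1] 'cb' = {S}
  T[1,2] 'bc' = ∅
  T[2,3] 'cd' = ∅
  T[3,4] 'dd' = ∅
  T[4,5] 'db' = {B,S}
  T[5,6] 'bb' = {A,S}
  T[0,2] 'cbc' = ∅
  T[1,3] 'bcd' = ∅
  T[2,4] 'cdd' = ∅
  T[3,5] 'ddb' = {B}
  T[4,6] 'dbb' = {B,S}
  T[0,3] 'cbcd' = ∅
  T[1,4] 'bcdd' = ∅
  T[2,5] 'cddb' = {S}
  T[3,6] 'ddbb' = {B}
  T[0,4] 'cbcdd' = ∅
  T[1,5] 'bcddb' = {A,S}
  T[2,6] 'cddbb' = {S}
  T[0,5] 'cbcddb' = {S}
  T[1,6] 'bcddbb' = {A,S}
  T[0,6] 'cbcddbb' = {S}

S ∈ T[0,6] ⇒ YES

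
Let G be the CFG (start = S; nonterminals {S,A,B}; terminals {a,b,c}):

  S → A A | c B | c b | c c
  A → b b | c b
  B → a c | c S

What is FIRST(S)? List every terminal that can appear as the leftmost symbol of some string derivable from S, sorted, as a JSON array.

Compute FIRST by fixpoint:
iter 1:
  A via A→b b: +{b}
  A via A→c b: +{c}
  B via B→a c: +{a}
  B via B→c S: +{c}
  S via S→A A: +{b,c}
  S: {b,c}  A: {b,c}  B: {a,c}
iter 2: done
  S: {b,c}  A: {b,c}  B: {a,c}

FIRST(S) = ["b", "c"]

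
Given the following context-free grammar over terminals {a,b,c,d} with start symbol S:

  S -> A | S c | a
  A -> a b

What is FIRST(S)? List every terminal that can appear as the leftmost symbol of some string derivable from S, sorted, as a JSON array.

FIRST sets, iterate to fixpoint:
iter 1:
  A via A→a b: +{a}
  S via S→A: +{a}
  S: {a}  A: {a}
iter 2: (no change)
  S: {a}  A: {a}

FIRST(S) = ["a"]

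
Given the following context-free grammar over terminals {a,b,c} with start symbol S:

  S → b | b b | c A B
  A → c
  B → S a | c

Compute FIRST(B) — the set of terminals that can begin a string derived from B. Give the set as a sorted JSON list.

Compute FIRST by fixpoint:
iter 1:
  A via A→c: +{c}
  B via B→c: +{c}
  S via S→b: +{b}
  S via S→c A B: +{c}
  S: {b,c}  A: {c}  B: {c}
iter 2:
  B via B→S a: +{b}
  S: {b,c}  A: {c}  B: {b,c}
iter 3: (no change)
  S: {b,c}  A: {c}  B: {b,c}

FIRST(B) = ["b", "c"]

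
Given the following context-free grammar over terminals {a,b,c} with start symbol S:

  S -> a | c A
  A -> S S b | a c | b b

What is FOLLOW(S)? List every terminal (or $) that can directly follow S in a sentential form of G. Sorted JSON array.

Compute FIRST by fixpoint:
[1]
  A via A→a c: +{a}
  A via A→b b: +{b}
  S via S→a: +{a}
  S via S→c A: +{c}
  FIRST[S]={a,c}  FIRST[A]={a,b}
[2]
  A via A→S S b: +{c}
  FIRST[S]={a,c}  FIRST[A]={a,b,c}
[3] (stable)
  FIRST[S]={a,c}  FIRST[A]={a,b,c}

FOLLOW sets:
FOLLOW(S) := {$}
iter 1:
  A→S S b: FOLLOW(S) ⊇ FIRST(S) = {a,c}; new: +{a,c}
  A→S S b: FOLLOW(S) ⊇ FIRST(b) = {b}; new: +{b}
  S→c A: FOLLOW(A) ⊇ FOLLOW(S) ⊇ {$,a,b,c}; new: +{$,a,b,c}
  S: {$,a,b,c}  A: {$,a,b,c}
iter 2: done
  S: {$,a,b,c}  A: {$,a,b,c}

FOLLOW(S) = ["$", "a", "b", "c"]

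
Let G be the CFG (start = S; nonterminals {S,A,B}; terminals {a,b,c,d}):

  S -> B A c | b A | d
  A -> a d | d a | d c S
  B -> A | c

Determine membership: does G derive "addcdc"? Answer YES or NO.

Convert to CNF:
  S -> B X6 | T3 A | d
  A -> T0 T1 | T1 T0 | T1 X4
  B -> T0 T1 | T1 T0 | T1 X5 | c
  T0 -> a
  T1 -> d
  T2 -> c
  T3 -> b
  X4 -> T2 S
  X5 -> T2 S
  X6 -> A T2

CYK fill:
  T[0,0] 'a' = {T0}  orig:{}
  T[1,1] 'd' = {S,T1}  orig:{S}
  T[2,2] 'd' = {S,T1}  orig:{S}
  T[3,3] 'c' = {B,T2}  orig:{B}
  T[4,4] 'd' = {S,T1}  orig:{S}
  T[5,5] 'c' = {B,T2}  orig:{B}
  T[0,1] 'ad' = {A,B}
  T[1,2] 'dd' = ∅
  T[2,3] 'dc' = ∅
  T[3,4] 'cd' = {X4,X5}  orig:{}
  T[4,5] 'dc' = ∅
  T[0,2] 'add' = ∅
  T[1,3] 'ddc' = ∅
  T[2,4] 'dcd' = {A,B}
  T[3,5] 'cdc' = ∅
  T[0,3] 'addc' = ∅
  T[1,4] 'ddcd' = ∅
  T[2,5] 'dcdc' = {X6}  orig:{}
  T[0,4] 'addcd' = ∅
  T[1,5] 'ddcdc' = ∅
  T[0,5] 'addcdc' = {S}

S ∈ T[0,5] ⇒ YES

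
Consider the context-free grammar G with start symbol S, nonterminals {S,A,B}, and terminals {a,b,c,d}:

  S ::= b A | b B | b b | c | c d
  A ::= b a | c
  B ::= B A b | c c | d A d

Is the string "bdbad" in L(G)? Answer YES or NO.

CNF form of G:
  S -> T0 A | T0 B | T0 T0 | T2 T3 | c
  A -> T0 T1 | c
  B -> B X4 | T2 T2 | T3 X5
  T0 -> b
  T1 -> a
  T2 -> c
  T3 -> d
  X4 -> A T0
  X5 -> A T3

Fill CYK table bottom-up:
  [0..0]={T0}  "b"  orig:{}
  [1..1]={T3}  "d"  orig:{}
  [2..2]={T0}  "b"  orig:{}
  [3..3]={T1}  "a"  orig:{}
  [4..4]={T3}  "d"  orig:{}
  [0..1]=∅  "bd"
  [1..2]=∅  "db"
  [2..3]={A}  "ba"
  [3..4]=∅  "ad"
  [0..2]=∅  "bdb"
  [1..3]=∅  "dba"
  [2..4]={X5}  "bad"  orig:{}
  [0..3]=∅  "bdba"
  [1..4]={B}  "dbad"
  [0..4]={S}  "bdbad"

S ∈ T[0,4] ⇒ YES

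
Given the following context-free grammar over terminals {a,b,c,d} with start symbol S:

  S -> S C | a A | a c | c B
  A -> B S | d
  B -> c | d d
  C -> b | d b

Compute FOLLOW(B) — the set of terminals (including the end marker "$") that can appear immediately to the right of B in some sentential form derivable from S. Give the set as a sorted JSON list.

Compute FIRST by fixpoint:
round 1:
  A via A→d: +{d}
  B via B→c: +{c}
  B via B→d d: +{d}
  C via C→b: +{b}
  C via C→d b: +{d}
  S via S→a A: +{a}
  S via S→c B: +{c}
  S: {a,c}  A: {d}  B: {c,d}  C: {b,d}
round 2:
  A via A→B S: +{c}
  S: {a,c}  A: {c,d}  B: {c,d}  C: {b,d}
round 3: done
  S: {a,c}  A: {c,d}  B: {c,d}  C: {b,d}

FOLLOW sets:
initialize: $ ∈ FOLLOW(S)
[1]
  A→B S: FOLLOW(B) ⊇ FIRST(S) = {a,c}; new: +{a,c}
  S→S C: FOLLOW(S) ⊇ FIRST(C) = {b,d}; new: +{b,d}
  S→S C: FOLLOW(C) ⊇ FOLLOW(S) ⊇ {$,b,d}; new: +{$,b,d}
  S→a A: FOLLOW(A) ⊇ FOLLOW(S) ⊇ {$,b,d}; new: +{$,b,d}
  S→c B: FOLLOW(B) ⊇ FOLLOW(S) ⊇ {$,b,d}; new: +{$,b,d}
  FOLLOW(S)={$,b,d}  FOLLOW(A)={$,b,d}  FOLLOW(B)={$,a,b,c,d}  FOLLOW(C)={$,b,d}
[2] done
  FOLLOW(S)={$,b,d}  FOLLOW(A)={$,b,d}  FOLLOW(B)={$,a,b,c,d}  FOLLOW(C)={$,b,d}

FOLLOW(B) = ["$", "a", "b", "c", "d"]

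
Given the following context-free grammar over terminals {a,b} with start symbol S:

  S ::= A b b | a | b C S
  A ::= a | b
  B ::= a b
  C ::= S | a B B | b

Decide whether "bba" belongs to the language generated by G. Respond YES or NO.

Convert to CNF:
  S -> A X5 | T1 X6 | a
  A -> a | b
  B -> T0 T1
  C -> A X2 | T0 X3 | T1 X4 | a | b
  T0 -> a
  T1 -> b
  X2 -> T1 T1
  X3 -> B B
  X4 -> C S
  X5 -> T1 T1
  X6 -> C S

Fill CYK table bottom-up:
  T[0,0] 'b' = {A,C,T1}  orig:{A,C}
  T[1,1] 'b' = {A,C,T1}  orig:{A,C}
  T[2,2] 'a' = {A,C,S,T0}  orig:{A,C,S}
  T[0,1] 'bb' = {X2,X5}  orig:{}
  T[1,2] 'ba' = {X4,X6}  orig:{}
  T[0,2] 'bba' = {C,S}

S ∈ T[0,2] ⇒ YES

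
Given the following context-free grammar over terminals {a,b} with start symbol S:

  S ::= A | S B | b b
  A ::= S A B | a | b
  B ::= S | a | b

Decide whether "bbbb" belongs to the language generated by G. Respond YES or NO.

Convert to CNF:
  S -> S B | S X3 | T0 T0 | a | b
  A -> S X1 | a | b
  B -> S B | S X2 | T0 T0 | a | b
  T0 -> b
  X1 -> A B
  X2 -> A B
  X3 -> A B

CYK fill:
  [0..0]={A,B,S,T0}  "b"  orig:{A,B,S}
  [1..1]={A,B,S,T0}  "b"  orig:{A,B,S}
  [2..2]={A,B,S,T0}  "b"  orig:{A,B,S}
  [3..3]={A,B,S,T0}  "b"  orig:{A,B,S}
  [0..1]={B,S,X1,X2,X3}  "bb"  orig:{B,S}
  [1..2]={B,S,X1,X2,X3}  "bb"  orig:{B,S}
  [2..3]={B,S,X1,X2,X3}  "bb"  orig:{B,S}
  [0..2]={A,B,S,X1,X2,X3}  "bbb"  orig:{A,B,S}
  [1..3]={A,B,S,X1,X2,X3}  "bbb"  orig:{A,B,S}
  [0..3]={A,B,S,X1,X2,X3}  "bbbb"  orig:{A,B,S}

S ∈ T[0,3] ⇒ YES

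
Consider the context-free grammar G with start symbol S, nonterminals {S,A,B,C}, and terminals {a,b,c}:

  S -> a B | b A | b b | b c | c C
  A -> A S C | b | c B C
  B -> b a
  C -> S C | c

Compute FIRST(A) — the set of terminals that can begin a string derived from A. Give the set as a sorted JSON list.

FIRST sets, iterate to fixpoint:
iter 1:
  A via A→b: +{b}
  A via A→c B C: +{c}
  B via B→b a: +{b}
  C via C→c: +{c}
  S via S→a B: +{a}
  S via S→b A: +{b}
  S via S→c C: +{c}
  FIRST[S]={a,b,c}  FIRST[A]={b,c}  FIRST[B]={b}  FIRST[C]={c}
iter 2:
  C via C→S C: +{a,b}
  FIRST[S]={a,b,c}  FIRST[A]={b,c}  FIRST[B]={b}  FIRST[C]={a,b,c}
iter 3: (stable)
  FIRST[S]={a,b,c}  FIRST[A]={b,c}  FIRST[B]={b}  FIRST[C]={a,b,c}

FIRST(A) = ["b", "c"]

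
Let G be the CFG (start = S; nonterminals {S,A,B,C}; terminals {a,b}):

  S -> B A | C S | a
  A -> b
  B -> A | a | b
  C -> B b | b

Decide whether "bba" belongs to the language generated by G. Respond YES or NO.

Convert to CNF:
  S -> B A | C S | a
  A -> b
  B -> a | b
  C -> B T0 | b
  T0 -> b

Fill CYK table bottom-up:
  cell(0,0) b: {A,B,C,T0}  orig:{A,B,C}
  cell(1,1) b: {A,B,C,T0}  orig:{A,B,C}
  cell(2,2) a: {B,S}
  cell(0,1) bb: {C,S}
  cell(1,2) ba: {S}
  cell(0,2) bba: {S}

S ∈ T[0,2] ⇒ YES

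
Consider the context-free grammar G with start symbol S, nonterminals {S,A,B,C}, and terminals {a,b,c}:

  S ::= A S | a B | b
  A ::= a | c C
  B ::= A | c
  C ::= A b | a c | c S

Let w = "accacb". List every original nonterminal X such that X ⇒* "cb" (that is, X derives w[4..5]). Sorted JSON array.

CNF form of G:
  S -> A S | T2 B | b
  A -> T0 C | a
  B -> T0 C | a | c
  C -> A T1 | T0 S | T2 T0
  T0 -> c
  T1 -> b
  T2 -> a

CYK table (by increasing span) (cells [i..j] with 4 ≤ i ≤ j ≤ 5 only):
  cell(4,4) c: {B,T0}  orig:{B}
  cell(5,5) b: {S,T1}  orig:{S}
  cell(4,5) cb: {C}

Original NTs in T[4,5] deriving "cb": ["C"]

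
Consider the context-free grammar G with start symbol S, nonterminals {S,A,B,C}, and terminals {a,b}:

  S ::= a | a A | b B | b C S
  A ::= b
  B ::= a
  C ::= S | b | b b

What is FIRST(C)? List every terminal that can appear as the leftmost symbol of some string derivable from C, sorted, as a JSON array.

FIRST iteration:
iter 1:
  A via A→b: +{b}
  B via B→a: +{a}
  C via C→b: +{b}
  S via S→a: +{a}
  S via S→b B: +{b}
  S: {a,b}  A: {b}  B: {a}  C: {b}
iter 2:
  C via C→S: +{a}
  S: {a,b}  A: {b}  B: {a}  C: {a,b}
iter 3: (no change)
  S: {a,b}  A: {b}  B: {a}  C: {a,b}

FIRST(C) = ["a", "b"]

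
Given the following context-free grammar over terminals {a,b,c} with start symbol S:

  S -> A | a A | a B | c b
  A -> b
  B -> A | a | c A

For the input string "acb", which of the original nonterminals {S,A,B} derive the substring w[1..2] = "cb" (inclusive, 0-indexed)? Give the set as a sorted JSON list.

CNF form of G:
  S -> T0 T2 | T1 A | T1 B | b
  A -> b
  B -> T0 A | a | b
  T0 -> c
  T1 -> a
  T2 -> b

Fill CYK table bottom-up — only the sub-triangle for w[1..2]:
  [1..1]={T0}  "c"  orig:{}
  [2..2]={A,B,S,T2}  "b"  orig:{A,B,S}
  [1..2]={B,S}  "cb"

Original NTs in T[1,2] deriving "cb": ["B", "S"]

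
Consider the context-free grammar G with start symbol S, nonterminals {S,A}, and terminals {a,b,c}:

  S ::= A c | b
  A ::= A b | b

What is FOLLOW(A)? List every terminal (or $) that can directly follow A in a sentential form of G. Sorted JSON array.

FIRST sets, iterate to fixpoint:
pass 1:
  A via A→b: +{b}
  S via S→A c: +{b}
  FIRST(S)={b}  FIRST(A)={b}
pass 2: (no change)
  FIRST(S)={b}  FIRST(A)={b}

FOLLOW iteration:
FOLLOW(S) := {$}
iter 1:
  A→A b: FOLLOW(A) ⊇ FIRST(b) = {b}; new: +{b}
  S→A c: FOLLOW(A) ⊇ FIRST(c) = {c}; new: +{c}
  FOLLOW[S]={$}  FOLLOW[A]={b,c}
iter 2: — fixpoint
  FOLLOW[S]={$}  FOLLOW[A]={b,c}

FOLLOW(A) = ["b", "c"]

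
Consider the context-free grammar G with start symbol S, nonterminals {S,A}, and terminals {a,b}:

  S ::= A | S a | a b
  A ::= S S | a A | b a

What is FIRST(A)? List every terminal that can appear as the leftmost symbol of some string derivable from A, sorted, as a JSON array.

FIRST iteration:
pass 1:
  A via A→a A: +{a}
  A via A→b a: +{b}
  S via S→A: +{a,b}
  FIRST[S]={a,b}  FIRST[A]={a,b}
pass 2: done
  FIRST[S]={a,b}  FIRST[A]={a,b}

FIRST(A) = ["a", "b"]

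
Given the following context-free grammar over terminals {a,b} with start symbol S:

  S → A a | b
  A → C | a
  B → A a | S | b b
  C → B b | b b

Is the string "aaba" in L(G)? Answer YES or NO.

CNF form of G:
  S -> A T1 | b
  A -> B T0 | T0 T0 | a
  B -> A T1 | T0 T0 | b
  C -> B T0 | T0 T0
  T0 -> b
  T1 -> a

CYK fill:
  cell(0,0) a: {A,T1}  orig:{A}
  cell(1,1) a: {A,T1}  orig:{A}
  cell(2,2) b: {B,S,T0}  orig:{B,S}
  cell(3,3) a: {A,T1}  orig:{A}
  cell(0,1) aa: {B,S}
  cell(1,2) ab: ∅
  cell(2,3) ba: ∅
  cell(0,2) aab: {A,C}
  cell(1,3) aba: ∅
  cell(0,3) aaba: {B,S}

S ∈ T[0,3] ⇒ YES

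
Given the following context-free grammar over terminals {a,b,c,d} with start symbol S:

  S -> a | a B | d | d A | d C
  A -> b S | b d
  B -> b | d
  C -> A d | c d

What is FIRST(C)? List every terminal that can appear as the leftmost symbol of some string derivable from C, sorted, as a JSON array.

Compute FIRST by fixpoint:
round 1:
  A via A→b S: +{b}
  B via B→b: +{b}
  B via B→d: +{d}
  C via C→A d: +{b}
  C via C→c d: +{c}
  S via S→a: +{a}
  S via S→d: +{d}
  S: {a,d}  A: {b}  B: {b,d}  C: {b,c}
round 2: (stable)
  S: {a,d}  A: {b}  B: {b,d}  C: {b,c}

FIRST(C) = ["b", "c"]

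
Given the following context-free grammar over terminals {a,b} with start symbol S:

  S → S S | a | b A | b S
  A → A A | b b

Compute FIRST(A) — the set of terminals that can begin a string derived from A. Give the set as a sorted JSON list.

FIRST iteration:
pass 1:
  A via A→b b: +{b}
  S via S→a: +{a}
  S via S→b A: +{b}
  FIRST[S]={a,b}  FIRST[A]={b}
pass 2: done
  FIRST[S]={a,b}  FIRST[A]={b}

FIRST(A) = ["b"]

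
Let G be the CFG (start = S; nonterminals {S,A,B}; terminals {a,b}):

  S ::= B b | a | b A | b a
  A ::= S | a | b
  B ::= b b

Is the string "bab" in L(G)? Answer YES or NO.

Convert to CNF:
  S -> B T0 | T0 A | T0 T1 | a
  A -> B T0 | T0 A | T0 T1 | a | b
  B -> T0 T0
  T0 -> b
  T1 -> a

CYK table (by increasing span):
  T[0,0] 'b' = {A,T0}  orig:{A}
  T[1,1] 'a' = {A,S,T1}  orig:{A,S}
  T[2,2] 'b' = {A,T0}  orig:{A}
  T[0,1] 'ba' = {A,S}
  T[1,2] 'ab' = ∅
  T[0,2] 'bab' = ∅

S ∉ T[0,2] ⇒ NO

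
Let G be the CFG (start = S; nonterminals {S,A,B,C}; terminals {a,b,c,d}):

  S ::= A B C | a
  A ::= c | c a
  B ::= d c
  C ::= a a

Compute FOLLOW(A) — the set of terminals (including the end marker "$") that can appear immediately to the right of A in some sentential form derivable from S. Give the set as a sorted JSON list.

FIRST sets, iterate to fixpoint:
[1]
  A via A→c: +{c}
  B via B→d c: +{d}
  C via C→a a: +{a}
  S via S→A B C: +{c}
  S via S→a: +{a}
  FIRST[S]={a,c}  FIRST[A]={c}  FIRST[B]={d}  FIRST[C]={a}
[2] (stable)
  FIRST[S]={a,c}  FIRST[A]={c}  FIRST[B]={d}  FIRST[C]={a}

FOLLOW sets:
seed FOLLOW(S) with $
[1]
  S→A B C: FOLLOW(A) ⊇ FIRST(B) = {d}; new: +{d}
  S→A B C: FOLLOW(B) ⊇ FIRST(C) = {a}; new: +{a}
  S→A B C: FOLLOW(C) ⊇ FOLLOW(S) ⊇ {$}; new: +{$}
  FOLLOW(S)={$}  FOLLOW(A)={d}  FOLLOW(B)={a}  FOLLOW(C)={$}
[2] (no change)
  FOLLOW(S)={$}  FOLLOW(A)={d}  FOLLOW(B)={a}  FOLLOW(C)={$}

FOLLOW(A) = ["d"]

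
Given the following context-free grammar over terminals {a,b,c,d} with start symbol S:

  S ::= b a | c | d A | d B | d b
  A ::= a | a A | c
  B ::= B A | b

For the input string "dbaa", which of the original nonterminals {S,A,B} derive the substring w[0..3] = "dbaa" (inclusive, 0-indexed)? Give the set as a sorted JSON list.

CNF form of G:
  S -> T1 T0 | T2 A | T2 B | T2 T1 | c
  A -> T0 A | a | c
  B -> B A | b
  T0 -> a
  T1 -> b
  T2 -> d

Fill CYK table bottom-up (cells [i..j] with 0 ≤ i ≤ j ≤ 3 only):
  T[0,0] 'd' = {T2}  orig:{}
  T[1,1] 'b' = {B,T1}  orig:{B}
  T[2,2] 'a' = {A,T0}  orig:{A}
  T[3,3] 'a' = {A,T0}  orig:{A}
  T[0,1] 'db' = {S}
  T[1,2] 'ba' = {B,S}
  T[2,3] 'aa' = {A}
  T[0,2] 'dba' = {S}
  T[1,3] 'baa' = {B}
  T[0,3] 'dbaa' = {S}

Original NTs in T[0,3] deriving "dbaa": ["S"]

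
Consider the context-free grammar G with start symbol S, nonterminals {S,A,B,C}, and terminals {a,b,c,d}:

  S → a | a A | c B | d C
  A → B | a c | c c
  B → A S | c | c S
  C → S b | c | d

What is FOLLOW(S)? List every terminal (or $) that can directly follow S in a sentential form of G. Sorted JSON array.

FIRST iteration:
[1]
  A via A→a c: +{a}
  A via A→c c: +{c}
  B via B→A S: +{a,c}
  C via C→c: +{c}
  C via C→d: +{d}
  S via S→a: +{a}
  S via S→c B: +{c}
  S via S→d C: +{d}
  FIRST[S]={a,c,d}  FIRST[A]={a,c}  FIRST[B]={a,c}  FIRST[C]={c,d}
[2]
  C via C→S b: +{a}
  FIRST[S]={a,c,d}  FIRST[A]={a,c}  FIRST[B]={a,c}  FIRST[C]={a,c,d}
[3] (stable)
  FIRST[S]={a,c,d}  FIRST[A]={a,c}  FIRST[B]={a,c}  FIRST[C]={a,c,d}

FOLLOW iteration:
FOLLOW(S) := {$}
[1]
  B→A S: FOLLOW(A) ⊇ FIRST(S) = {a,c,d}; new: +{a,c,d}
  C→S b: FOLLOW(S) ⊇ FIRST(b) = {b}; new: +{b}
  S→a A: FOLLOW(A) ⊇ FOLLOW(S) ⊇ {$,b}; new: +{$,b}
  S→c B: FOLLOW(B) ⊇ FOLLOW(S) ⊇ {$,b}; new: +{$,b}
  S→d C: FOLLOW(C) ⊇ FOLLOW(S) ⊇ {$,b}; new: +{$,b}
  FOLLOW(S)={$,b}  FOLLOW(A)={$,a,b,c,d}  FOLLOW(B)={$,b}  FOLLOW(C)={$,b}
[2]
  A→B: FOLLOW(B) ⊇ FOLLOW(A) ⊇ {$,a,b,c,d}; new: +{a,c,d}
  B→A S: FOLLOW(S) ⊇ FOLLOW(B) ⊇ {$,a,b,c,d}; new: +{a,c,d}
  S→d C: FOLLOW(C) ⊇ FOLLOW(S) ⊇ {$,a,b,c,d}; new: +{a,c,d}
  FOLLOW(S)={$,a,b,c,d}  FOLLOW(A)={$,a,b,c,d}  FOLLOW(B)={$,a,b,c,d}  FOLLOW(C)={$,a,b,c,d}
[3] — fixpoint
  FOLLOW(S)={$,a,b,c,d}  FOLLOW(A)={$,a,b,c,d}  FOLLOW(B)={$,a,b,c,d}  FOLLOW(C)={$,a,b,c,d}

FOLLOW(S) = ["$", "a", "b", "c", "d"]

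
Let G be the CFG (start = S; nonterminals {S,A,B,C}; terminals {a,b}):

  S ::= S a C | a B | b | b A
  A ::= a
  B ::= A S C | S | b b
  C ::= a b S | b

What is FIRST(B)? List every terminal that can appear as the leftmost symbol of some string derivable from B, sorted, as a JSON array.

FIRST iteration:
round 1:
  A via A→a: +{a}
  B via B→A S C: +{a}
  B via B→b b: +{b}
  C via C→a b S: +{a}
  C via C→b: +{b}
  S via S→a B: +{a}
  S via S→b: +{b}
  FIRST(S)={a,b}  FIRST(A)={a}  FIRST(B)={a,b}  FIRST(C)={a,b}
round 2: (no change)
  FIRST(S)={a,b}  FIRST(A)={a}  FIRST(B)={a,b}  FIRST(C)={a,b}

FIRST(B) = ["a", "b"]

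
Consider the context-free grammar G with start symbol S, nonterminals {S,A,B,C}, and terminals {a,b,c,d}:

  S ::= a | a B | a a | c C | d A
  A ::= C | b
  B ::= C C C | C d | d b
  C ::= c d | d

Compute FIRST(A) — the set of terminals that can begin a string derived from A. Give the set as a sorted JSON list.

FIRST iteration:
pass 1:
  A via A→b: +{b}
  B via B→d b: +{d}
  C via C→c d: +{c}
  C via C→d: +{d}
  S via S→a: +{a}
  S via S→c C: +{c}
  S via S→d A: +{d}
  S: {a,c,d}  A: {b}  B: {d}  C: {c,d}
pass 2:
  A via A→C: +{c,d}
  B via B→C C C: +{c}
  S: {a,c,d}  A: {b,c,d}  B: {c,d}  C: {c,d}
pass 3: done
  S: {a,c,d}  A: {b,c,d}  B: {c,d}  C: {c,d}

FIRST(A) = ["b", "c", "d"]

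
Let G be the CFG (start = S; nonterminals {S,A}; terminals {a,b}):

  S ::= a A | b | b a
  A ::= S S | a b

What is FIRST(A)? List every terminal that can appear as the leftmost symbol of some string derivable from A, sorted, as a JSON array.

FIRST sets, iterate to fixpoint:
iter 1:
  A via A→a b: +{a}
  S via S→a A: +{a}
  S via S→b: +{b}
  FIRST[S]={a,b}  FIRST[A]={a}
iter 2:
  A via A→S S: +{b}
  FIRST[S]={a,b}  FIRST[A]={a,b}
iter 3: (stable)
  FIRST[S]={a,b}  FIRST[A]={a,b}

FIRST(A) = ["a", "b"]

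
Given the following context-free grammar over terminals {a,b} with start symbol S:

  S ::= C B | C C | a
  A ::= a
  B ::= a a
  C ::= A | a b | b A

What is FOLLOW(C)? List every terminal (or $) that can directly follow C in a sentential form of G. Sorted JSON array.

Compute FIRST by fixpoint:
iter 1:
  A via A→a: +{a}
  B via B→a a: +{a}
  C via C→A: +{a}
  C via C→b A: +{b}
  S via S→C B: +{a,b}
  FIRST[S]={a,b}  FIRST[A]={a}  FIRST[B]={a}  FIRST[C]={a,b}
iter 2: — fixpoint
  FIRST[S]={a,b}  FIRST[A]={a}  FIRST[B]={a}  FIRST[C]={a,b}

FOLLOW sets:
initialize: $ ∈ FOLLOW(S)
pass 1:
  S→C B: FOLLOW(C) ⊇ FIRST(B) = {a}; new: +{a}
  S→C B: FOLLOW(B) ⊇ FOLLOW(S) ⊇ {$}; new: +{$}
  S→C C: FOLLOW(C) ⊇ FIRST(C) = {a,b}; new: +{b}
  S→C C: FOLLOW(C) ⊇ FOLLOW(S) ⊇ {$}; new: +{$}
  FOLLOW[S]={$}  FOLLOW[A]={}  FOLLOW[B]={$}  FOLLOW[C]={$,a,b}
pass 2:
  C→A: FOLLOW(A) ⊇ FOLLOW(C) ⊇ {$,a,b}; new: +{$,a,b}
  FOLLOW[S]={$}  FOLLOW[A]={$,a,b}  FOLLOW[B]={$}  FOLLOW[C]={$,a,b}
pass 3: done
  FOLLOW[S]={$}  FOLLOW[A]={$,a,b}  FOLLOW[B]={$}  FOLLOW[C]={$,a,b}

FOLLOW(C) = ["$", "a", "b"]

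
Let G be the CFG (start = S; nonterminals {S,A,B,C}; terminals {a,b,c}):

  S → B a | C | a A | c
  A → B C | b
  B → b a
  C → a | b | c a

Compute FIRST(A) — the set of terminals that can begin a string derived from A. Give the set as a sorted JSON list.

Compute FIRST by fixpoint:
[1]
  A via A→b: +{b}
  B via B→b a: +{b}
  C via C→a: +{a}
  C via C→b: +{b}
  C via C→c a: +{c}
  S via S→B a: +{b}
  S via S→C: +{a,c}
  FIRST(S)={a,b,c}  FIRST(A)={b}  FIRST(B)={b}  FIRST(C)={a,b,c}
[2] (no change)
  FIRST(S)={a,b,c}  FIRST(A)={b}  FIRST(B)={b}  FIRST(C)={a,b,c}

FIRST(A) = ["b"]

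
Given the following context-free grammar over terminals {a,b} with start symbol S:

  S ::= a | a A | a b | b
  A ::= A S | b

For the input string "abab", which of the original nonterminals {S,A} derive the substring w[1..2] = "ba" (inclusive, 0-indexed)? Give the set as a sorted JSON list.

Convert to CNF:
  S -> T0 A | T0 T1 | a | b
  A -> A S | b
  T0 -> a
  T1 -> b

Fill CYK table bottom-up (cells [i..j] with 1 ≤ i ≤ j ≤ 2 only):
  T[1,1] 'b' = {A,S,T1}  orig:{A,S}
  T[2,2] 'a' = {S,T0}  orig:{S}
  T[1,2] 'ba' = {A}

Original NTs in T[1,2] deriving "ba": ["A"]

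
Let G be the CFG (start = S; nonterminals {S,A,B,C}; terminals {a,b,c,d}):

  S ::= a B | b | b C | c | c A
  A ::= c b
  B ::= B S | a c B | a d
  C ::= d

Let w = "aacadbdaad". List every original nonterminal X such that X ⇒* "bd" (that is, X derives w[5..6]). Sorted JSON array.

CNF form of G:
  S -> T0 A | T1 C | T2 B | b | c
  A -> T0 T1
  B -> B S | T2 T3 | T2 X4
  C -> d
  T0 -> c
  T1 -> b
  T2 -> a
  T3 -> d
  X4 -> T0 B

Fill CYK table bottom-up, restricted to cells inside w[5..6]:
  cell(5,5) b: {S,T1}  orig:{S}
  cell(6,6) d: {C,T3}  orig:{C}
  cell(5,6) bd: {S}

Original NTs in T[5,6] deriving "bd": ["S"]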